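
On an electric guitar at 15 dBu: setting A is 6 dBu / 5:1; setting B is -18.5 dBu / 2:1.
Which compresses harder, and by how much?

B, by 9.55 dB

A: GR = 9 − 9/5 = 7.2 dB.
B: GR = 33.5 − 33.5/2 = 16.75 dB.
B reduces 9.55 dB more.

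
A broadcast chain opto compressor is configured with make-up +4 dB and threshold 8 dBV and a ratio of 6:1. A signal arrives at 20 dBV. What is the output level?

Overshoot: 20 − 8 = 12 dB.
At 6:1 the overshoot is divided by 6, leaving 2 dB above threshold.
So the level is 8 + 2 = 10 dBV; make-up adds 4 dB, giving 14 dBV.

14 dBV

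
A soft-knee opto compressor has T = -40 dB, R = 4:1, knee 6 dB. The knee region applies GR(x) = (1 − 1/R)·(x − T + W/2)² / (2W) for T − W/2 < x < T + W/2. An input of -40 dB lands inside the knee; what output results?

x − T + W/2 = -40 − (-40) + 3 = 3.
GR = (1 − 1/4) × 3² / 12 = 0.75 × 9 / 12 = 0.5625 dB.
Output = -40 − 0.5625 = -40.5625 dB.

-40.5625 dB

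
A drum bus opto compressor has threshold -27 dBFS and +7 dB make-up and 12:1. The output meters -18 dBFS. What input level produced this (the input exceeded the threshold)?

Before make-up, the level was -18 − 7 = -25 dBFS.
Post-compression overshoot = -25 − (-27) = 2 dB.
Input overshoot = R × output overshoot = 24 dB → input = -27 + 24 = -3 dBFS.

-3 dBFS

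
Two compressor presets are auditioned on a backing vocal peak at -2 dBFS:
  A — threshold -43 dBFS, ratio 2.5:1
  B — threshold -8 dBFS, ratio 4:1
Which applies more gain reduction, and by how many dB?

A: overshoot 41 dB → output overshoot 16.4 dB → GR 24.6 dB.
B: overshoot 6 dB → output overshoot 1.5 dB → GR 4.5 dB.
A applies 20.1 dB more gain reduction.

A, by 20.1 dB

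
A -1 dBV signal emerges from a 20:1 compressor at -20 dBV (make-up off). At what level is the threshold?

Input is 20 dB above T (since output overshoot × R = input overshoot: (-20 − T)·20 = -1 − T gives T = -21 dBV).
Check: -21 + (-1 − (-21))/20 = -21 + 1 = -20 dBV. ✓

-21 dBV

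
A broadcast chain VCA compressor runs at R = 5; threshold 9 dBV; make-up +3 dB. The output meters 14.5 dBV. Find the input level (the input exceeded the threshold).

21.5 dBV

Before make-up, the level was 14.5 − 3 = 11.5 dBV.
The compressed level sits 11.5 − 9 = 2.5 dB over threshold.
Before 5:1 compression the overshoot was 2.5 × 5 = 12.5 dB, so input = 9 + 12.5 = 21.5 dBV.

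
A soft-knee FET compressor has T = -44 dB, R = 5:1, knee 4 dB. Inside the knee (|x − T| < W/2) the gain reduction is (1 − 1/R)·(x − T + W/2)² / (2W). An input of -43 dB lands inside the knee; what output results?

x − T + W/2 = -43 − (-44) + 2 = 3.
GR = (1 − 1/5) × 3² / 8 = 0.8 × 9 / 8 = 0.9 dB.
Output = -43 − 0.9 = -43.9 dB.

-43.9 dB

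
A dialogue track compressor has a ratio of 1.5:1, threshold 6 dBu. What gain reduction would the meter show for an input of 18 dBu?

Overshoot = 18 − 6 = 12 dB.
After 1.5:1 compression the overshoot becomes 12/1.5 = 8 dB.
So the signal is attenuated by 12 − 8 = 4 dB.

4 dB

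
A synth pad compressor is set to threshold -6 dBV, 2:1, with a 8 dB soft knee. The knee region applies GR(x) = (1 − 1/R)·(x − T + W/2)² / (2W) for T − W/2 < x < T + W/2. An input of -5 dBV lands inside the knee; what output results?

x − T + W/2 = -5 − (-6) + 4 = 5.
GR = (1 − 1/2) × 5² / 16 = 0.5 × 25 / 16 = 0.78125 dB.
Output = -5 − 0.78125 = -5.78125 dBV.

-5.78125 dBV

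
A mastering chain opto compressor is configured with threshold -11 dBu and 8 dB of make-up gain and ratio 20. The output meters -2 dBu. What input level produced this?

Remove make-up: -2 − 8 = -10 dBu.
Post-compression overshoot = -10 − (-11) = 1 dB.
Before 20:1 compression the overshoot was 1 × 20 = 20 dB, so input = -11 + 20 = 9 dBu.

9 dBu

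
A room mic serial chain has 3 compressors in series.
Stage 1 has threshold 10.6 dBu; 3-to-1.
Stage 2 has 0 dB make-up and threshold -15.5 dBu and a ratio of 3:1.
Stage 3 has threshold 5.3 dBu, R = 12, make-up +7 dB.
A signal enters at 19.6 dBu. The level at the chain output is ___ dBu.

Stage 1: overshoot 9 dB → 9/3 = 3 dB → 13.6 dBu.
Stage 2: 29.1 dB above -15.5 dBu, reduced 3:1 to 9.7 dB above → -5.8 dBu.
Stage 3: below threshold (-5.8 ≤ 5.3); passes unchanged; make-up brings it to 1.2 dBu.

1.2 dBu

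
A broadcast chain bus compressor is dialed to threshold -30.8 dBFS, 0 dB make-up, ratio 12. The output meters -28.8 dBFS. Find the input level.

-6.8 dBFS

That's 2 dB above the -30.8 dBFS threshold.
Undo the ratio: input overshoot = 2 × 12 = 24 dB, giving input = -6.8 dBFS.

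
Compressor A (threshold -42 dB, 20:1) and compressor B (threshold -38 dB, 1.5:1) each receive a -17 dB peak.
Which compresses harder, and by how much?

A, by 16.75 dB

A: overshoot 25 dB → output overshoot 1.25 dB → GR 23.75 dB.
B: overshoot 21 dB → output overshoot 14 dB → GR 7 dB.
A reduces 16.75 dB more.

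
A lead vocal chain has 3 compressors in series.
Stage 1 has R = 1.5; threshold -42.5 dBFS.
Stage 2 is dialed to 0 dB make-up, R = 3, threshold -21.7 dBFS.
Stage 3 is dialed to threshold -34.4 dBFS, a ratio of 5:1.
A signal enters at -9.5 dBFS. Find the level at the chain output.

-31.78 dBFS

Stage 1: -9.5 dBFS is 33 dB over -42.5 dBFS; at 1.5:1 that becomes 22 dB over, giving -20.5 dBFS.
Stage 2: -20.5 dBFS is 1.2 dB over -21.7 dBFS; at 3:1 that becomes 0.4 dB over, giving -21.3 dBFS.
Stage 3: -21.3 dBFS is 13.1 dB over -34.4 dBFS; at 5:1 that becomes 2.62 dB over, giving -31.78 dBFS.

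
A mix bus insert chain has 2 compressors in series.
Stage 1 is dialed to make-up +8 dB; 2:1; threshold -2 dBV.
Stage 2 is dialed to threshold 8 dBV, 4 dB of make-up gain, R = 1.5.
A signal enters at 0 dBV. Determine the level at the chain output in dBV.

11 dBV

Stage 1: 0 dBV is 2 dB over -2 dBV; at 2:1 that becomes 1 dB over, giving -1 dBV; +8 dB make-up → 7 dBV.
Stage 2: 7 dBV ≤ 8 dBV, so stage 2 doesn't engage; make-up brings it to 11 dBV.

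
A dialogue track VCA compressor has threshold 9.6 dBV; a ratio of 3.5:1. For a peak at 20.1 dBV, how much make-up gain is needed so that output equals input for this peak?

Without make-up, output = threshold + overshoot/3.5 = 9.6 + 3 = 12.6 dBV.
Gap to target: 7.5 dB.

7.5 dB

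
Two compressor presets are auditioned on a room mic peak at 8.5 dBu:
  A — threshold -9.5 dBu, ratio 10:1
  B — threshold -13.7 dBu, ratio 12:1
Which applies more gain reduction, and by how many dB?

A: GR = 18 − 18/10 = 16.2 dB.
B: GR = 22.2 − 22.2/12 = 20.35 dB.
B reduces 4.15 dB more.

B, by 4.15 dB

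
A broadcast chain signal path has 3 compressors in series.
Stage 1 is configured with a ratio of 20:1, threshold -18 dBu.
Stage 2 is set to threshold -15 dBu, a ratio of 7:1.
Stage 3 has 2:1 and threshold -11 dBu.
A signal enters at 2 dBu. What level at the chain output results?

Stage 1: 2 dBu is 20 dB over -18 dBu; at 20:1 that becomes 1 dB over, giving -17 dBu.
Stage 2: -17 dBu is at or below the -15 dBu threshold — no compression; output -17 dBu.
Stage 3: below threshold (-17 ≤ -11); passes unchanged; output -17 dBu.

-17 dBu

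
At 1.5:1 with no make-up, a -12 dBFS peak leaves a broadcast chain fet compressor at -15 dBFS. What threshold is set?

Input is 9 dB above T (since output overshoot × R = input overshoot: (-15 − T)·1.5 = -12 − T gives T = -21 dBFS).
Check: -21 + (-12 − (-21))/1.5 = -21 + 6 = -15 dBFS. ✓

-21 dBFS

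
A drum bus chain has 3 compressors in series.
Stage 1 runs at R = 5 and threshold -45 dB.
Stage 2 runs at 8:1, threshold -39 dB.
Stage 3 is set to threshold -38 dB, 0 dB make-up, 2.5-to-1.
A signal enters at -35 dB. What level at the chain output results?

-43 dB

Stage 1: -35 dB is 10 dB over -45 dB; at 5:1 that becomes 2 dB over, giving -43 dB.
Stage 2: -43 dB is at or below the -39 dB threshold — no compression; output -43 dB.
Stage 3: -43 dB ≤ -38 dB, so stage 3 doesn't engage; output -43 dB.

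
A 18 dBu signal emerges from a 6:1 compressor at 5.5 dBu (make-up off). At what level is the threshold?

3 dBu

Let T be the threshold. Output overshoot = (input overshoot)/R, so 5.5 − T = (18 − T)/6.
6·(5.5 − T) = 18 − T → 5·T = 33 − 18 = 15.
T = 15/5 = 3 dBu.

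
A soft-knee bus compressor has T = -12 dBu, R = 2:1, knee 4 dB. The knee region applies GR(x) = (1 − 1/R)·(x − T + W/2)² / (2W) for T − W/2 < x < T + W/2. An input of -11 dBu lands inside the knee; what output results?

-11.5625 dBu

x − T + W/2 = -11 − (-12) + 2 = 3.
GR = (1 − 1/2) × 3² / 8 = 0.5 × 9 / 8 = 0.5625 dB.
Output = -11 − 0.5625 = -11.5625 dBu.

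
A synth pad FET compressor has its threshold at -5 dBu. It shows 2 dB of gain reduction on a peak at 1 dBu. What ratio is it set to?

1.5:1

Input overshoot = 1 − (-5) = 6 dB.
Output overshoot = 6 − 2 = 4 dB.
Ratio = input overshoot / output overshoot = 6 / 4 = 1.5.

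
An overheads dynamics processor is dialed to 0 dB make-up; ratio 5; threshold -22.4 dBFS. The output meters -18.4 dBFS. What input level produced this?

The compressed level sits -18.4 − (-22.4) = 4 dB over threshold.
Undo the ratio: input overshoot = 4 × 5 = 20 dB, giving input = -2.4 dBFS.

-2.4 dBFS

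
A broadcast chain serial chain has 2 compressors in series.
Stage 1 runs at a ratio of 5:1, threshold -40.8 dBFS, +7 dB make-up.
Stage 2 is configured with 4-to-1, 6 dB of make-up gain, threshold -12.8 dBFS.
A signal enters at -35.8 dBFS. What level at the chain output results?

-26.8 dBFS

Stage 1: overshoot 5 dB → 5/5 = 1 dB → -39.8 dBFS; +7 dB make-up → -32.8 dBFS.
Stage 2: -32.8 dBFS ≤ -12.8 dBFS, so stage 2 doesn't engage; make-up brings it to -26.8 dBFS.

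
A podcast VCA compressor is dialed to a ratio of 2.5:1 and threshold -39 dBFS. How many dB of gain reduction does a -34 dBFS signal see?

Overshoot = -34 − (-39) = 5 dB.
A 2.5:1 ratio leaves 2 dB of that excess.
So the signal is attenuated by 5 − 2 = 3 dB.

3 dB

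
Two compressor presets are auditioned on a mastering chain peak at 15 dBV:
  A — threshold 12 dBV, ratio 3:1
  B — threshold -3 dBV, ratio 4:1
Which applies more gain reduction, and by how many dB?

B, by 11.5 dB

A: GR = 3 − 3/3 = 2 dB.
B: GR = 18 − 18/4 = 13.5 dB.
Difference: 11.5 dB in favour of B.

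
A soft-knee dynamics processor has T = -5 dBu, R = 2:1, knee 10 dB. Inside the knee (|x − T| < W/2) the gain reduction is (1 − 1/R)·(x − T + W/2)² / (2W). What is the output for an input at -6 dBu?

x − T + W/2 = -6 − (-5) + 5 = 4.
GR = (1 − 1/2) × 4² / 20 = 0.5 × 16 / 20 = 0.4 dB.
Output = -6 − 0.4 = -6.4 dBu.

-6.4 dBu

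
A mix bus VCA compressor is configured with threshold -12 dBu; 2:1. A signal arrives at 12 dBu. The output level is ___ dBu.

12 dBu sits 24 dB over threshold.
2:1 compression reduces that to 24/2 = 12 dB over.
So the level is -12 + 12 = 0 dBu.

0 dBu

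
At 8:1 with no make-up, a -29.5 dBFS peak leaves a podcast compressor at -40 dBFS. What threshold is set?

Input is 12 dB above T (since output overshoot × R = input overshoot: (-40 − T)·8 = -29.5 − T gives T = -41.5 dBFS).
Check: -41.5 + (-29.5 − (-41.5))/8 = -41.5 + 1.5 = -40 dBFS. ✓

-41.5 dBFS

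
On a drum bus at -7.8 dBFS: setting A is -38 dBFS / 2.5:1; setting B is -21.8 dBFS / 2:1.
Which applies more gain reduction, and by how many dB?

A, by 11.12 dB

A: 30.2 dB over, compressed to 12.08 dB over, so 18.12 dB of GR.
B: 14 dB over, compressed to 7 dB over, so 7 dB of GR.
A reduces 11.12 dB more.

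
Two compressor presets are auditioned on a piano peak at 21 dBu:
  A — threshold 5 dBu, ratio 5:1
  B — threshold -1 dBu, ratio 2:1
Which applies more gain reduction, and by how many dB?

A: 16 dB over, compressed to 3.2 dB over, so 12.8 dB of GR.
B: 22 dB over, compressed to 11 dB over, so 11 dB of GR.
A reduces 1.8 dB more.

A, by 1.8 dB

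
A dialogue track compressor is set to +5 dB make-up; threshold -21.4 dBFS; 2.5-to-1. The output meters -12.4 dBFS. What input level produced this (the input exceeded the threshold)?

-11.4 dBFS

Before make-up, the level was -12.4 − 5 = -17.4 dBFS.
The compressed level sits -17.4 − (-21.4) = 4 dB over threshold.
Before 2.5:1 compression the overshoot was 4 × 2.5 = 10 dB, so input = -21.4 + 10 = -11.4 dBFS.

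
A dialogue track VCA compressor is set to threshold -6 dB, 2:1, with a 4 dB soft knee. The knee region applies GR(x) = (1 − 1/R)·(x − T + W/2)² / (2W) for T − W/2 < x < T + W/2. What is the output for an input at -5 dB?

-5.5625 dB

x − T + W/2 = -5 − (-6) + 2 = 3.
GR = (1 − 1/2) × 3² / 8 = 0.5 × 9 / 8 = 0.5625 dB.
Output = -5 − 0.5625 = -5.5625 dB.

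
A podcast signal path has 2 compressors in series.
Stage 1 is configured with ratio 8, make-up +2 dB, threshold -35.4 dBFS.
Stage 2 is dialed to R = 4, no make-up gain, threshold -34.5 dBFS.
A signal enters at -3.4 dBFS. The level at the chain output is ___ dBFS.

Stage 1: overshoot 32 dB → 32/8 = 4 dB → -31.4 dBFS; +2 dB make-up → -29.4 dBFS.
Stage 2: overshoot 5.1 dB → 5.1/4 = 1.275 dB → -33.225 dBFS.

-33.225 dBFS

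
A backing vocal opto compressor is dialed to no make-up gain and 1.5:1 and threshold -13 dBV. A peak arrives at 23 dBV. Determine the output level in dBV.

11 dBV

23 dBV sits 36 dB over threshold.
At 1.5:1 the overshoot is divided by 1.5, leaving 24 dB above threshold.
So the level is -13 + 24 = 11 dBV.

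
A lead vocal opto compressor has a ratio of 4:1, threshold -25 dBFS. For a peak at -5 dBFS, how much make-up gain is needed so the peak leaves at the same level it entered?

15 dB

The peak compresses to -25 + 20/4 = -20 dBFS.
To reach -5 dBFS requires -5 − (-20) = 15 dB of make-up.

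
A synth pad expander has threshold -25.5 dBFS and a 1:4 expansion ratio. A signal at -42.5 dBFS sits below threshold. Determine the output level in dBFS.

-93.5 dBFS

Below threshold, a 1:4 expander applies gain = (4−1)×(T − x) of attenuation.
(4−1) × 17 = 51 dB, so output = -42.5 − 51 = -93.5 dBFS.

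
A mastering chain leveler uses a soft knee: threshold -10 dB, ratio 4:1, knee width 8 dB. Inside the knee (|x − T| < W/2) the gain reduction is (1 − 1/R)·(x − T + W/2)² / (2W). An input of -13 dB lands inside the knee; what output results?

-13.046875 dB

x − T + W/2 = -13 − (-10) + 4 = 1.
GR = (1 − 1/4) × 1² / 16 = 0.75 × 1 / 16 = 0.046875 dB.
Output = -13 − 0.046875 = -13.046875 dB.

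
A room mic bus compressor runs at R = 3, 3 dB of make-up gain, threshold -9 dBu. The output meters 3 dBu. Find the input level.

Before make-up, the level was 3 − 3 = 0 dBu.
That's 9 dB above the -9 dBu threshold.
Undo the ratio: input overshoot = 9 × 3 = 27 dB, giving input = 18 dBu.

18 dBu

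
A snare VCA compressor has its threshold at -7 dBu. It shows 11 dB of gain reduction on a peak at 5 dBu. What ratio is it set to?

Input overshoot = 5 − (-7) = 12 dB.
Output overshoot = 12 − 11 = 1 dB.
Ratio = input overshoot / output overshoot = 12 / 1 = 12.

12:1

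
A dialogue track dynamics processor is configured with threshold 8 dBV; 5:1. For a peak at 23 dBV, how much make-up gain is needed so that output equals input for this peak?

Without make-up, output = threshold + overshoot/5 = 8 + 3 = 11 dBV.
Gap to target: 12 dB.

12 dB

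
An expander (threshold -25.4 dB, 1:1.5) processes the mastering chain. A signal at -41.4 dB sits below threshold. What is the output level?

-49.4 dB

Below threshold, a 1:1.5 expander applies gain = (1.5−1)×(T − x) of attenuation.
(1.5−1) × 16 = 8 dB, so output = -41.4 − 8 = -49.4 dB.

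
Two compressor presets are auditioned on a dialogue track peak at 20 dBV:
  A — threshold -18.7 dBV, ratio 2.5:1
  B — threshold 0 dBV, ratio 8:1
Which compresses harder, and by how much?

A, by 5.72 dB

A: GR = 38.7 − 38.7/2.5 = 23.22 dB.
B: GR = 20 − 20/8 = 17.5 dB.
A applies 5.72 dB more gain reduction.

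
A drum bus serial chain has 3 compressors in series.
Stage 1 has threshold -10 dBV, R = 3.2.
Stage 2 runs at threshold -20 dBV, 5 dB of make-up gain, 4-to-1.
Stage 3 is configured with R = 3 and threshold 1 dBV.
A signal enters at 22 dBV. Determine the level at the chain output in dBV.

-10 dBV

Stage 1: 32 dB above -10 dBV, reduced 3.2:1 to 10 dB above → 0 dBV.
Stage 2: 20 dB above -20 dBV, reduced 4:1 to 5 dB above → -15 dBV; +5 dB make-up → -10 dBV.
Stage 3: -10 dBV is at or below the 1 dBV threshold — no compression; output -10 dBV.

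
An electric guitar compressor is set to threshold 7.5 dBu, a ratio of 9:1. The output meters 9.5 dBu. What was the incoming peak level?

25.5 dBu

The compressed level sits 9.5 − 7.5 = 2 dB over threshold.
Undo the ratio: input overshoot = 2 × 9 = 18 dB, giving input = 25.5 dBu.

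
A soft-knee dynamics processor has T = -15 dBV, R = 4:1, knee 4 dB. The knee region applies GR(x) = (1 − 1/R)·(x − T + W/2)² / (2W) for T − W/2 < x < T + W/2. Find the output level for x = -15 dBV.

x − T + W/2 = -15 − (-15) + 2 = 2.
GR = (1 − 1/4) × 2² / 8 = 0.75 × 4 / 8 = 0.375 dB.
Output = -15 − 0.375 = -15.375 dBV.

-15.375 dBV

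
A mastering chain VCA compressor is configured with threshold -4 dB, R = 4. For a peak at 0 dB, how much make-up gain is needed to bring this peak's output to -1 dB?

The peak compresses to -4 + 4/4 = -3 dB.
To reach -1 dB requires -1 − (-3) = 2 dB of make-up.

2 dB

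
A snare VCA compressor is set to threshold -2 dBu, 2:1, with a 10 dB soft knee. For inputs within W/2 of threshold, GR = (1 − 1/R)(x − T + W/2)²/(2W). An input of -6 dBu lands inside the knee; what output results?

x − T + W/2 = -6 − (-2) + 5 = 1.
GR = (1 − 1/2) × 1² / 20 = 0.5 × 1 / 20 = 0.025 dB.
Output = -6 − 0.025 = -6.025 dBu.

-6.025 dBu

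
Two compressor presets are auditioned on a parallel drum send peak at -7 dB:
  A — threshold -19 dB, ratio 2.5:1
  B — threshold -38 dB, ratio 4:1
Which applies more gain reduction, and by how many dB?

B, by 16.05 dB

A: 12 dB over, compressed to 4.8 dB over, so 7.2 dB of GR.
B: 31 dB over, compressed to 7.75 dB over, so 23.25 dB of GR.
B reduces 16.05 dB more.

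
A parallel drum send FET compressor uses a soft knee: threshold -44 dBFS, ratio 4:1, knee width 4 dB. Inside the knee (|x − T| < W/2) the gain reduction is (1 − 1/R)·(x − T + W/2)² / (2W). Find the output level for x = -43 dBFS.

x − T + W/2 = -43 − (-44) + 2 = 3.
GR = (1 − 1/4) × 3² / 8 = 0.75 × 9 / 8 = 0.84375 dB.
Output = -43 − 0.84375 = -43.84375 dBFS.

-43.84375 dBFS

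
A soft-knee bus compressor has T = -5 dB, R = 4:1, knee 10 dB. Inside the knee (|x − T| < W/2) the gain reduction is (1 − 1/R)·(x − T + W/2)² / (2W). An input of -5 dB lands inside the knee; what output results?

-5.9375 dB

x − T + W/2 = -5 − (-5) + 5 = 5.
GR = (1 − 1/4) × 5² / 20 = 0.75 × 25 / 20 = 0.9375 dB.
Output = -5 − 0.9375 = -5.9375 dB.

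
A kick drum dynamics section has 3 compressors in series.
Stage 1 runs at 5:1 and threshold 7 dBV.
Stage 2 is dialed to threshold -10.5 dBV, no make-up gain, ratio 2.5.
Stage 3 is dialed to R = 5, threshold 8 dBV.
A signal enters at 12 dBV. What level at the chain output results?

Stage 1: 5 dB above 7 dBV, reduced 5:1 to 1 dB above → 8 dBV.
Stage 2: 8 dBV is 18.5 dB over -10.5 dBV; at 2.5:1 that becomes 7.4 dB over, giving -3.1 dBV.
Stage 3: -3.1 dBV is at or below the 8 dBV threshold — no compression; output -3.1 dBV.

-3.1 dBV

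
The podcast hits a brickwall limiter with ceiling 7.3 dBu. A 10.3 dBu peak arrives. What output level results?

The limiter clamps the peak to its 7.3 dBu ceiling.

7.3 dBu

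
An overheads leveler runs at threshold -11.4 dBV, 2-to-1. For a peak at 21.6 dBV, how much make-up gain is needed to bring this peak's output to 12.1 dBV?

The peak compresses to -11.4 + 33/2 = 5.1 dBV.
To reach 12.1 dBV requires 12.1 − 5.1 = 7 dB of make-up.

7 dB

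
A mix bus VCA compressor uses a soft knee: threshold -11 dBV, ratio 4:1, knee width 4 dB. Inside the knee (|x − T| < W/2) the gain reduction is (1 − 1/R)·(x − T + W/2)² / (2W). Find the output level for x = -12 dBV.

-12.09375 dBV

x − T + W/2 = -12 − (-11) + 2 = 1.
GR = (1 − 1/4) × 1² / 8 = 0.75 × 1 / 8 = 0.09375 dB.
Output = -12 − 0.09375 = -12.09375 dBV.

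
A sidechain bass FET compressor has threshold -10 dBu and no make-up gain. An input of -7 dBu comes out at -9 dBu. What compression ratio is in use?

Input overshoot = -7 − (-10) = 3 dB; output overshoot = -9 − (-10) = 1 dB.
Ratio = 3 / 1 = 3.

3:1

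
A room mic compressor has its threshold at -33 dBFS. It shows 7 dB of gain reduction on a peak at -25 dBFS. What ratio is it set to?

Input overshoot = -25 − (-33) = 8 dB.
Output overshoot = 8 − 7 = 1 dB.
Ratio = input overshoot / output overshoot = 8 / 1 = 8.

8:1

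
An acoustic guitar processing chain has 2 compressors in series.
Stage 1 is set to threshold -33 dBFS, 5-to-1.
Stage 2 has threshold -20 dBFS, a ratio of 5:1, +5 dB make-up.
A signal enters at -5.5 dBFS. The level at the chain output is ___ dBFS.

Stage 1: 27.5 dB above -33 dBFS, reduced 5:1 to 5.5 dB above → -27.5 dBFS.
Stage 2: below threshold (-27.5 ≤ -20); passes unchanged; make-up brings it to -22.5 dBFS.

-22.5 dBFS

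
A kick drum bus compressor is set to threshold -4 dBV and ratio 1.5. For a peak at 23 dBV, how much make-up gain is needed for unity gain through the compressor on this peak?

Overshoot 27 dB → 27/1.5 = 18 dB after compression, so the compressed level is -4 + 18 = 14 dBV.
Make-up = target − compressed = 23 − 14 = 9 dB.

9 dB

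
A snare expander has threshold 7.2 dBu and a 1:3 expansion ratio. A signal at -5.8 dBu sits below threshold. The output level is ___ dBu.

Undershoot = 7.2 − (-5.8) = 13 dB.
At 1:3, that expands to 39 dB under threshold.
Output = 7.2 − 39 = -31.8 dBu.

-31.8 dBu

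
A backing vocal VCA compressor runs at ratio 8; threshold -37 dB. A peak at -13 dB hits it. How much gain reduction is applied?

Overshoot = -13 − (-37) = 24 dB.
A 8:1 ratio leaves 3 dB of that excess.
Gain reduction = 24 − 3 = 21 dB.

21 dB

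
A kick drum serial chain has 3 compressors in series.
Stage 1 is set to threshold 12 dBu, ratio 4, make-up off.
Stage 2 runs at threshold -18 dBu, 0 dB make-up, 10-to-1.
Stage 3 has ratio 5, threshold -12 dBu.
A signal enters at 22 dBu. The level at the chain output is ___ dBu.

Stage 1: overshoot 10 dB → 10/4 = 2.5 dB → 14.5 dBu.
Stage 2: 14.5 dBu is 32.5 dB over -18 dBu; at 10:1 that becomes 3.25 dB over, giving -14.75 dBu.
Stage 3: -14.75 dBu ≤ -12 dBu, so stage 3 doesn't engage; output -14.75 dBu.

-14.75 dBu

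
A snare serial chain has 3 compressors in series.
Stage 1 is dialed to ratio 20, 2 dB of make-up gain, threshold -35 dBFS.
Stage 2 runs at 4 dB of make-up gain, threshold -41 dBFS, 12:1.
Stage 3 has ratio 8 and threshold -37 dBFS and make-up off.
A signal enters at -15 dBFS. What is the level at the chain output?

-36.90625 dBFS

Stage 1: 20 dB above -35 dBFS, reduced 20:1 to 1 dB above → -34 dBFS; +2 dB make-up → -32 dBFS.
Stage 2: -32 dBFS is 9 dB over -41 dBFS; at 12:1 that becomes 0.75 dB over, giving -40.25 dBFS; +4 dB make-up → -36.25 dBFS.
Stage 3: 0.75 dB above -37 dBFS, reduced 8:1 to 0.09375 dB above → -36.90625 dBFS.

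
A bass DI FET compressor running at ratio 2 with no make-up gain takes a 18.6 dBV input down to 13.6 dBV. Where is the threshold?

Gain reduction = 18.6 − 13.6 = 5 dB; output overshoot = GR / (R − 1) = 5 / 1 = 5 dB.
Threshold = output − output overshoot = 13.6 − 5 = 8.6 dBV.

8.6 dBV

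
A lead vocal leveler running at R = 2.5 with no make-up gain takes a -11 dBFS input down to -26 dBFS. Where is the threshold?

-36 dBFS

Let T be the threshold. Output overshoot = (input overshoot)/R, so -26 − T = (-11 − T)/2.5.
2.5·(-26 − T) = -11 − T → 1.5·T = -65 − (-11) = -54.
T = -54/1.5 = -36 dBFS.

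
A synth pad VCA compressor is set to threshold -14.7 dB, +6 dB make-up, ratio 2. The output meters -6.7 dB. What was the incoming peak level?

Stripping the +6 dB make-up gives -12.7 dB at the gain stage.
Post-compression overshoot = -12.7 − (-14.7) = 2 dB.
Before 2:1 compression the overshoot was 2 × 2 = 4 dB, so input = -14.7 + 4 = -10.7 dB.

-10.7 dB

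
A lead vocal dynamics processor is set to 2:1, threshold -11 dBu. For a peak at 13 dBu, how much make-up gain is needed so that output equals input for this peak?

12 dB

Without make-up, output = threshold + overshoot/2 = -11 + 12 = 1 dBu.
Gap to target: 12 dB.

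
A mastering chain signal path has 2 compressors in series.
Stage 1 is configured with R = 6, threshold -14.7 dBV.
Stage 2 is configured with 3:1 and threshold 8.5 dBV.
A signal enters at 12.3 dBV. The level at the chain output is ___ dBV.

Stage 1: 27 dB above -14.7 dBV, reduced 6:1 to 4.5 dB above → -10.2 dBV.
Stage 2: -10.2 dBV ≤ 8.5 dBV, so stage 2 doesn't engage; output -10.2 dBV.

-10.2 dBV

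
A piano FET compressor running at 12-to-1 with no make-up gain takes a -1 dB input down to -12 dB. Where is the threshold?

-13 dB

Let T be the threshold. Output overshoot = (input overshoot)/R, so -12 − T = (-1 − T)/12.
12·(-12 − T) = -1 − T → 11·T = -144 − (-1) = -143.
T = -143/11 = -13 dB.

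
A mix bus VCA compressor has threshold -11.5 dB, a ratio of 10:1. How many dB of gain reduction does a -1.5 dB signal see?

Overshoot = -1.5 − (-11.5) = 10 dB.
At 10:1, output sits 10/10 = 1 dB above threshold.
GR = overshoot in − overshoot out = 10 − 1 = 9 dB.

9 dB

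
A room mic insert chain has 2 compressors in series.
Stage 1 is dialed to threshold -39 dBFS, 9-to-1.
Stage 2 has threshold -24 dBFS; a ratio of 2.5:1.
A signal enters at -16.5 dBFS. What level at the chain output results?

Stage 1: -16.5 dBFS is 22.5 dB over -39 dBFS; at 9:1 that becomes 2.5 dB over, giving -36.5 dBFS.
Stage 2: below threshold (-36.5 ≤ -24); passes unchanged; output -36.5 dBFS.

-36.5 dBFS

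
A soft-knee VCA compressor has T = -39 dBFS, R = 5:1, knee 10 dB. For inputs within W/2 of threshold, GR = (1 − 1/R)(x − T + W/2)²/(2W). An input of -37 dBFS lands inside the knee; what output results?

x − T + W/2 = -37 − (-39) + 5 = 7.
GR = (1 − 1/5) × 7² / 20 = 0.8 × 49 / 20 = 1.96 dB.
Output = -37 − 1.96 = -38.96 dBFS.

-38.96 dBFS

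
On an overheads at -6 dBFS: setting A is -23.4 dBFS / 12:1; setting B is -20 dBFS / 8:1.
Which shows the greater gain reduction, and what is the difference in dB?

A, by 3.7 dB

A: GR = 17.4 − 17.4/12 = 15.95 dB.
B: GR = 14 − 14/8 = 12.25 dB.
A applies 3.7 dB more gain reduction.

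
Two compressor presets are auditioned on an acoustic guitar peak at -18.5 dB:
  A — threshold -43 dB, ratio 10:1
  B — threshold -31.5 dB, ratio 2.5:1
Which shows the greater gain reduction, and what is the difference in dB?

A: GR = 24.5 − 24.5/10 = 22.05 dB.
B: GR = 13 − 13/2.5 = 7.8 dB.
A applies 14.25 dB more gain reduction.

A, by 14.25 dB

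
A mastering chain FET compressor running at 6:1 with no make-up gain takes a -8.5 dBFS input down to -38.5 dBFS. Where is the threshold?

-44.5 dBFS

Input is 36 dB above T (since output overshoot × R = input overshoot: (-38.5 − T)·6 = -8.5 − T gives T = -44.5 dBFS).
Check: -44.5 + (-8.5 − (-44.5))/6 = -44.5 + 6 = -38.5 dBFS. ✓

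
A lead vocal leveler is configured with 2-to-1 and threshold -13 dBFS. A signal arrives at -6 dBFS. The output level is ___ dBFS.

-6 dBFS sits 7 dB over threshold.
2:1 compression reduces that to 7/2 = 3.5 dB over.
That puts the output at -9.5 dBFS.

-9.5 dBFS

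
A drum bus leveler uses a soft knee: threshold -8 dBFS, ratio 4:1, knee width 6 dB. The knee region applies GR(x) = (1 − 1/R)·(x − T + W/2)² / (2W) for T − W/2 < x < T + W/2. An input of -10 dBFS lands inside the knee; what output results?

x − T + W/2 = -10 − (-8) + 3 = 1.
GR = (1 − 1/4) × 1² / 12 = 0.75 × 1 / 12 = 0.0625 dB.
Output = -10 − 0.0625 = -10.0625 dBFS.

-10.0625 dBFS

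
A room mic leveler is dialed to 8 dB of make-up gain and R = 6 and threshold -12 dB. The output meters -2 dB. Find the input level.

0 dB

Stripping the +8 dB make-up gives -10 dB at the gain stage.
That's 2 dB above the -12 dB threshold.
Input overshoot = R × output overshoot = 12 dB → input = -12 + 12 = 0 dB.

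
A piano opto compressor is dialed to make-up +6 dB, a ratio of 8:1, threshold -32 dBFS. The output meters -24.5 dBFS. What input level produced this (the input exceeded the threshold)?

-20 dBFS

Before make-up, the level was -24.5 − 6 = -30.5 dBFS.
The compressed level sits -30.5 − (-32) = 1.5 dB over threshold.
Input overshoot = R × output overshoot = 12 dB → input = -32 + 12 = -20 dBFS.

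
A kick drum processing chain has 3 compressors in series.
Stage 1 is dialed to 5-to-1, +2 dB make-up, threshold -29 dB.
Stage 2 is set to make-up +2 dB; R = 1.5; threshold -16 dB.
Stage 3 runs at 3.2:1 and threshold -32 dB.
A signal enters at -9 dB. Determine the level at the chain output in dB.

-28.5625 dB

Stage 1: -9 dB is 20 dB over -29 dB; at 5:1 that becomes 4 dB over, giving -25 dB; +2 dB make-up → -23 dB.
Stage 2: -23 dB ≤ -16 dB, so stage 2 doesn't engage; make-up brings it to -21 dB.
Stage 3: -21 dB is 11 dB over -32 dB; at 3.2:1 that becomes 3.4375 dB over, giving -28.5625 dB.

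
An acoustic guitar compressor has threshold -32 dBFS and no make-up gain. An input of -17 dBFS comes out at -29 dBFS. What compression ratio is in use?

Input overshoot = -17 − (-32) = 15 dB; output overshoot = -29 − (-32) = 3 dB.
Ratio = 15 / 3 = 5.

5:1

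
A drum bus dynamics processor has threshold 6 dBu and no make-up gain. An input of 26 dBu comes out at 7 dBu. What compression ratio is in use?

Input overshoot = 26 − 6 = 20 dB; output overshoot = 7 − 6 = 1 dB.
Ratio = 20 / 1 = 20.

20:1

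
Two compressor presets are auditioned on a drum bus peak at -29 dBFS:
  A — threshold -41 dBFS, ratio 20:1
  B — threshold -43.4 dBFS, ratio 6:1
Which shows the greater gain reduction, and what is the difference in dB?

B, by 0.6 dB

A: 12 dB over, compressed to 0.6 dB over, so 11.4 dB of GR.
B: 14.4 dB over, compressed to 2.4 dB over, so 12 dB of GR.
B applies 0.6 dB more gain reduction.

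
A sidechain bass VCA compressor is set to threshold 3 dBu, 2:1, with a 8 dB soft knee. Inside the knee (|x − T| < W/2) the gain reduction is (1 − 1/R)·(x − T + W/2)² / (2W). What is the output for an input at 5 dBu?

x − T + W/2 = 5 − 3 + 4 = 6.
GR = (1 − 1/2) × 6² / 16 = 0.5 × 36 / 16 = 1.125 dB.
Output = 5 − 1.125 = 3.875 dBu.

3.875 dBu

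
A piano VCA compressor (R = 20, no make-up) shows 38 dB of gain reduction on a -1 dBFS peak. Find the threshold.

-41 dBFS

Input is 40 dB above T (since output overshoot × R = input overshoot: (-39 − T)·20 = -1 − T gives T = -41 dBFS).
Check: -41 + (-1 − (-41))/20 = -41 + 2 = -39 dBFS. ✓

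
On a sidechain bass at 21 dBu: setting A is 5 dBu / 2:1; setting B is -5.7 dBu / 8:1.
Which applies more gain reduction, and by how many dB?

A: 16 dB over, compressed to 8 dB over, so 8 dB of GR.
B: 26.7 dB over, compressed to 3.3375 dB over, so 23.3625 dB of GR.
Difference: 15.3625 dB in favour of B.

B, by 15.3625 dB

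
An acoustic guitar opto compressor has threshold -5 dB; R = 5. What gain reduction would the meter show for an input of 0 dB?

4 dB

0 dB exceeds the threshold by 5 dB.
A 5:1 ratio leaves 1 dB of that excess.
GR = overshoot in − overshoot out = 5 − 1 = 4 dB.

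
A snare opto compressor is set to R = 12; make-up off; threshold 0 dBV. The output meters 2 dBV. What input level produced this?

Post-compression overshoot = 2 − 0 = 2 dB.
Undo the ratio: input overshoot = 2 × 12 = 24 dB, giving input = 24 dBV.

24 dBV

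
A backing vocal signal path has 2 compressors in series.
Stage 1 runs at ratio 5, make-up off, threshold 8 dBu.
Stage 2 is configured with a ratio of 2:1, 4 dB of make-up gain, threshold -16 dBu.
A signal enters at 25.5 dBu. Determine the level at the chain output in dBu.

1.75 dBu

Stage 1: overshoot 17.5 dB → 17.5/5 = 3.5 dB → 11.5 dBu.
Stage 2: 27.5 dB above -16 dBu, reduced 2:1 to 13.75 dB above → -2.25 dBu; +4 dB make-up → 1.75 dBu.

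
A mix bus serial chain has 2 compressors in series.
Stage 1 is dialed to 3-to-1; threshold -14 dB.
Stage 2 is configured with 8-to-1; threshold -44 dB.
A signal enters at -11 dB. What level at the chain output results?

Stage 1: overshoot 3 dB → 3/3 = 1 dB → -13 dB.
Stage 2: overshoot 31 dB → 31/8 = 3.875 dB → -40.125 dB.

-40.125 dB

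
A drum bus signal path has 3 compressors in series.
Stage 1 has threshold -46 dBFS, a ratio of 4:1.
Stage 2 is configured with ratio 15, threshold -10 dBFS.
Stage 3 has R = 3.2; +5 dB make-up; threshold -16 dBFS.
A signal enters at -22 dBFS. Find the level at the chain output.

-35 dBFS

Stage 1: overshoot 24 dB → 24/4 = 6 dB → -40 dBFS.
Stage 2: -40 dBFS is at or below the -10 dBFS threshold — no compression; output -40 dBFS.
Stage 3: -40 dBFS is at or below the -16 dBFS threshold — no compression; make-up brings it to -35 dBFS.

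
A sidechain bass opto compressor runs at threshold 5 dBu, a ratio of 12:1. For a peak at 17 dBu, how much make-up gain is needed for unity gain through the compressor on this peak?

Overshoot 12 dB → 12/12 = 1 dB after compression, so the compressed level is 5 + 1 = 6 dBu.
Make-up = target − compressed = 17 − 6 = 11 dB.

11 dB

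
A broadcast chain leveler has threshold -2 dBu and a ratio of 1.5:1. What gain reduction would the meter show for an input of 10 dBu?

4 dB

The signal is 12 dB above threshold.
A 1.5:1 ratio leaves 8 dB of that excess.
Gain reduction = 12 − 8 = 4 dB.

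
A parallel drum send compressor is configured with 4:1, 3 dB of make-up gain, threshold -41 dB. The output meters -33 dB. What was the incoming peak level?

-21 dB

Stripping the +3 dB make-up gives -36 dB at the gain stage.
The compressed level sits -36 − (-41) = 5 dB over threshold.
Input overshoot = R × output overshoot = 20 dB → input = -41 + 20 = -21 dB.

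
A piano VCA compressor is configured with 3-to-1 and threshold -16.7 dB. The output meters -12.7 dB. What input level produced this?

Post-compression overshoot = -12.7 − (-16.7) = 4 dB.
Undo the ratio: input overshoot = 4 × 3 = 12 dB, giving input = -4.7 dB.

-4.7 dB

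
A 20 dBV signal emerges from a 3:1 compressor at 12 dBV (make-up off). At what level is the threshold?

Input is 12 dB above T (since output overshoot × R = input overshoot: (12 − T)·3 = 20 − T gives T = 8 dBV).
Check: 8 + (20 − 8)/3 = 8 + 4 = 12 dBV. ✓

8 dBV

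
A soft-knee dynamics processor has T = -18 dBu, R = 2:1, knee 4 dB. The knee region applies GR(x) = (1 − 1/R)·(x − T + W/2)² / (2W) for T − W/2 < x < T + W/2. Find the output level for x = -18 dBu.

x − T + W/2 = -18 − (-18) + 2 = 2.
GR = (1 − 1/2) × 2² / 8 = 0.5 × 4 / 8 = 0.25 dB.
Output = -18 − 0.25 = -18.25 dBu.

-18.25 dBu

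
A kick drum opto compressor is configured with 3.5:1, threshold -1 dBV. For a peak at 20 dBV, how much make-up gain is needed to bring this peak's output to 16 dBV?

The peak compresses to -1 + 21/3.5 = 5 dBV.
To reach 16 dBV requires 16 − 5 = 11 dB of make-up.

11 dB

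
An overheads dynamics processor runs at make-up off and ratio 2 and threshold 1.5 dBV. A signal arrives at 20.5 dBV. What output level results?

11 dBV

Overshoot: 20.5 − 1.5 = 19 dB.
At 2:1 the overshoot is divided by 2, leaving 9.5 dB above threshold.
That puts the output at 11 dBV.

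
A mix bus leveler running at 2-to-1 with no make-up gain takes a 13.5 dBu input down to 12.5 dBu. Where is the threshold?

Gain reduction = 13.5 − 12.5 = 1 dB; output overshoot = GR / (R − 1) = 1 / 1 = 1 dB.
Threshold = output − output overshoot = 12.5 − 1 = 11.5 dBu.

11.5 dBu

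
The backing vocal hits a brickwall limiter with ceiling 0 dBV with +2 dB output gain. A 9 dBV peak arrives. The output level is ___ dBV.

The limiter clamps the peak to its 0 dBV ceiling.
Output gain then adds 2 dB: 0 + 2 = 2 dBV.

2 dBV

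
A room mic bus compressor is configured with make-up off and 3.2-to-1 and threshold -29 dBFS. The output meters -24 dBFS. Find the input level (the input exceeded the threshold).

The compressed level sits -24 − (-29) = 5 dB over threshold.
Undo the ratio: input overshoot = 5 × 3.2 = 16 dB, giving input = -13 dBFS.

-13 dBFS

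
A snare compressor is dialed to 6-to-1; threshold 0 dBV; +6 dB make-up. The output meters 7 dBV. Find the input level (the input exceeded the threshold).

Stripping the +6 dB make-up gives 1 dBV at the gain stage.
Post-compression overshoot = 1 − 0 = 1 dB.
Before 6:1 compression the overshoot was 1 × 6 = 6 dB, so input = 0 + 6 = 6 dBV.

6 dBV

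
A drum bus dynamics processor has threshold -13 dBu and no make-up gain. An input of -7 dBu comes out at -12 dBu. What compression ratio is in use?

6:1

Input overshoot = -7 − (-13) = 6 dB; output overshoot = -12 − (-13) = 1 dB.
Ratio = 6 / 1 = 6.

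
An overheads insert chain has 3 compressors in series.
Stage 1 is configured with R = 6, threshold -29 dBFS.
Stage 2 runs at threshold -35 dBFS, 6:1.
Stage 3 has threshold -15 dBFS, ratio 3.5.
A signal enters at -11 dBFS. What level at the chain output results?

-33.5 dBFS

Stage 1: 18 dB above -29 dBFS, reduced 6:1 to 3 dB above → -26 dBFS.
Stage 2: -26 dBFS is 9 dB over -35 dBFS; at 6:1 that becomes 1.5 dB over, giving -33.5 dBFS.
Stage 3: below threshold (-33.5 ≤ -15); passes unchanged; output -33.5 dBFS.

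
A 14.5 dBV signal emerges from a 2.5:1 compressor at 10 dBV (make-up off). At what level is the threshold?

7 dBV

Input is 7.5 dB above T (since output overshoot × R = input overshoot: (10 − T)·2.5 = 14.5 − T gives T = 7 dBV).
Check: 7 + (14.5 − 7)/2.5 = 7 + 3 = 10 dBV. ✓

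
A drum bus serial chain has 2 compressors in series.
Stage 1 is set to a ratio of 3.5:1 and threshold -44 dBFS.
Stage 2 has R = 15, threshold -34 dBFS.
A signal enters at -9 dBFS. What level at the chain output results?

Stage 1: -9 dBFS is 35 dB over -44 dBFS; at 3.5:1 that becomes 10 dB over, giving -34 dBFS.
Stage 2: -34 dBFS ≤ -34 dBFS, so stage 2 doesn't engage; output -34 dBFS.

-34 dBFS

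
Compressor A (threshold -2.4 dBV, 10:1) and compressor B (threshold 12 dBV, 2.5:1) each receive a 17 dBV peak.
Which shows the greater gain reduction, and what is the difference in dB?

A: 19.4 dB over, compressed to 1.94 dB over, so 17.46 dB of GR.
B: 5 dB over, compressed to 2 dB over, so 3 dB of GR.
A applies 14.46 dB more gain reduction.

A, by 14.46 dB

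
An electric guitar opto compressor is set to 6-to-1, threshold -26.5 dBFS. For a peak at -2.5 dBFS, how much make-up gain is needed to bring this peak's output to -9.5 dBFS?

13 dB

Overshoot 24 dB → 24/6 = 4 dB after compression, so the compressed level is -26.5 + 4 = -22.5 dBFS.
Make-up = target − compressed = -9.5 − (-22.5) = 13 dB.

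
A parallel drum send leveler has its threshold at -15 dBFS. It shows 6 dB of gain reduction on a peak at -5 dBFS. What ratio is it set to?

Input overshoot = -5 − (-15) = 10 dB.
Output overshoot = 10 − 6 = 4 dB.
Ratio = input overshoot / output overshoot = 10 / 4 = 2.5.

2.5:1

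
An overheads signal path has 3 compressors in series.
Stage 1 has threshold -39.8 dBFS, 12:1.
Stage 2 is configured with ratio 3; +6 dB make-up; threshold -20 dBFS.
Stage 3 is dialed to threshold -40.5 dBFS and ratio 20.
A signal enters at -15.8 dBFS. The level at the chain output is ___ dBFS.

-40.065 dBFS

Stage 1: overshoot 24 dB → 24/12 = 2 dB → -37.8 dBFS.
Stage 2: -37.8 dBFS ≤ -20 dBFS, so stage 2 doesn't engage; make-up brings it to -31.8 dBFS.
Stage 3: -31.8 dBFS is 8.7 dB over -40.5 dBFS; at 20:1 that becomes 0.435 dB over, giving -40.065 dBFS.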